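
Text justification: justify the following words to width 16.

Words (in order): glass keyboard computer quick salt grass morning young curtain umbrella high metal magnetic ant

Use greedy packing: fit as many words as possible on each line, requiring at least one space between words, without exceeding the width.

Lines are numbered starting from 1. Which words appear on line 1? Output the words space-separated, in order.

Line 1: ['glass', 'keyboard'] (min_width=14, slack=2)
Line 2: ['computer', 'quick'] (min_width=14, slack=2)
Line 3: ['salt', 'grass'] (min_width=10, slack=6)
Line 4: ['morning', 'young'] (min_width=13, slack=3)
Line 5: ['curtain', 'umbrella'] (min_width=16, slack=0)
Line 6: ['high', 'metal'] (min_width=10, slack=6)
Line 7: ['magnetic', 'ant'] (min_width=12, slack=4)

Answer: glass keyboard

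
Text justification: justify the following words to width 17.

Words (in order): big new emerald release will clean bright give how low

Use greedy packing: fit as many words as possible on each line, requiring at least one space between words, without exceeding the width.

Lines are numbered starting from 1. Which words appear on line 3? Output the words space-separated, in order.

Answer: clean bright give

Derivation:
Line 1: ['big', 'new', 'emerald'] (min_width=15, slack=2)
Line 2: ['release', 'will'] (min_width=12, slack=5)
Line 3: ['clean', 'bright', 'give'] (min_width=17, slack=0)
Line 4: ['how', 'low'] (min_width=7, slack=10)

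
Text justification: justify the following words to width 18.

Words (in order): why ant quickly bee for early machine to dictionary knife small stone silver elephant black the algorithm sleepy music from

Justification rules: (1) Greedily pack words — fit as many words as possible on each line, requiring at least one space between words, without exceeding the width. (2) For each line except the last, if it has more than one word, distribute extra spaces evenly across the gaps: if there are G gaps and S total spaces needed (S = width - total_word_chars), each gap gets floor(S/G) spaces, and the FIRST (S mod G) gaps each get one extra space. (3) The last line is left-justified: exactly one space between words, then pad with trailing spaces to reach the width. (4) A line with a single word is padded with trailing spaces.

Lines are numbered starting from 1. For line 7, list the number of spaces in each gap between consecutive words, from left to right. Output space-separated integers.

Line 1: ['why', 'ant', 'quickly'] (min_width=15, slack=3)
Line 2: ['bee', 'for', 'early'] (min_width=13, slack=5)
Line 3: ['machine', 'to'] (min_width=10, slack=8)
Line 4: ['dictionary', 'knife'] (min_width=16, slack=2)
Line 5: ['small', 'stone', 'silver'] (min_width=18, slack=0)
Line 6: ['elephant', 'black', 'the'] (min_width=18, slack=0)
Line 7: ['algorithm', 'sleepy'] (min_width=16, slack=2)
Line 8: ['music', 'from'] (min_width=10, slack=8)

Answer: 3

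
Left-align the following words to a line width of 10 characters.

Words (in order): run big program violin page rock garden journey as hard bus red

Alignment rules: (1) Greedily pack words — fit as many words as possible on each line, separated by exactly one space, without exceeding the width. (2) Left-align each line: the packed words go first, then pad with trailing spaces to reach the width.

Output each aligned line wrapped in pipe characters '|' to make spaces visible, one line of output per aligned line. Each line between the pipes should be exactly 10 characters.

Line 1: ['run', 'big'] (min_width=7, slack=3)
Line 2: ['program'] (min_width=7, slack=3)
Line 3: ['violin'] (min_width=6, slack=4)
Line 4: ['page', 'rock'] (min_width=9, slack=1)
Line 5: ['garden'] (min_width=6, slack=4)
Line 6: ['journey', 'as'] (min_width=10, slack=0)
Line 7: ['hard', 'bus'] (min_width=8, slack=2)
Line 8: ['red'] (min_width=3, slack=7)

Answer: |run big   |
|program   |
|violin    |
|page rock |
|garden    |
|journey as|
|hard bus  |
|red       |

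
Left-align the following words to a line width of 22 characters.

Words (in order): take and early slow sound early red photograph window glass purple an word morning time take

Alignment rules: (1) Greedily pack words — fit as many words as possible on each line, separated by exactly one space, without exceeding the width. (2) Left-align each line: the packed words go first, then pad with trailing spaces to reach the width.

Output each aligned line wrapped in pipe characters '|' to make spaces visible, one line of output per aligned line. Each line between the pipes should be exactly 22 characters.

Line 1: ['take', 'and', 'early', 'slow'] (min_width=19, slack=3)
Line 2: ['sound', 'early', 'red'] (min_width=15, slack=7)
Line 3: ['photograph', 'window'] (min_width=17, slack=5)
Line 4: ['glass', 'purple', 'an', 'word'] (min_width=20, slack=2)
Line 5: ['morning', 'time', 'take'] (min_width=17, slack=5)

Answer: |take and early slow   |
|sound early red       |
|photograph window     |
|glass purple an word  |
|morning time take     |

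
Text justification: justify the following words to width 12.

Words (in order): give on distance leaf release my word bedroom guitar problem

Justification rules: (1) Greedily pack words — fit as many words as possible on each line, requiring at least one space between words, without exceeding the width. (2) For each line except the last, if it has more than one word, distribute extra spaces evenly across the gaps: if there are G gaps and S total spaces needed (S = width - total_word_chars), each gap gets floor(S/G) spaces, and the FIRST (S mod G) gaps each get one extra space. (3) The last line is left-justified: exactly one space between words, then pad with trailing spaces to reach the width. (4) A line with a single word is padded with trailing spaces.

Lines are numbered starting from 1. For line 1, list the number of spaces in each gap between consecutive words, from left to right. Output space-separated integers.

Answer: 6

Derivation:
Line 1: ['give', 'on'] (min_width=7, slack=5)
Line 2: ['distance'] (min_width=8, slack=4)
Line 3: ['leaf', 'release'] (min_width=12, slack=0)
Line 4: ['my', 'word'] (min_width=7, slack=5)
Line 5: ['bedroom'] (min_width=7, slack=5)
Line 6: ['guitar'] (min_width=6, slack=6)
Line 7: ['problem'] (min_width=7, slack=5)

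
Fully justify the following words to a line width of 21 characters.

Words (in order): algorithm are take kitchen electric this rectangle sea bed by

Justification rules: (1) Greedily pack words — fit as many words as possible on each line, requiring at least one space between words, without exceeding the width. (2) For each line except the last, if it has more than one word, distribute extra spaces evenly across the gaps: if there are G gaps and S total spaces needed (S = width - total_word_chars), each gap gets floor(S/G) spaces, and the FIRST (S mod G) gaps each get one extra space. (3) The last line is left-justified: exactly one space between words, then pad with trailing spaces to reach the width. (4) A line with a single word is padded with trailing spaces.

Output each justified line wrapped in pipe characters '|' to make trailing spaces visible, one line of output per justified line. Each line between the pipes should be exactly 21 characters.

Line 1: ['algorithm', 'are', 'take'] (min_width=18, slack=3)
Line 2: ['kitchen', 'electric', 'this'] (min_width=21, slack=0)
Line 3: ['rectangle', 'sea', 'bed', 'by'] (min_width=20, slack=1)

Answer: |algorithm   are  take|
|kitchen electric this|
|rectangle sea bed by |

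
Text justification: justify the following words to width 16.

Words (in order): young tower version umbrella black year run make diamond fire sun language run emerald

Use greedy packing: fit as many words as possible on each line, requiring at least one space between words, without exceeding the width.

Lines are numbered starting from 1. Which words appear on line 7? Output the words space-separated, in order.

Answer: emerald

Derivation:
Line 1: ['young', 'tower'] (min_width=11, slack=5)
Line 2: ['version', 'umbrella'] (min_width=16, slack=0)
Line 3: ['black', 'year', 'run'] (min_width=14, slack=2)
Line 4: ['make', 'diamond'] (min_width=12, slack=4)
Line 5: ['fire', 'sun'] (min_width=8, slack=8)
Line 6: ['language', 'run'] (min_width=12, slack=4)
Line 7: ['emerald'] (min_width=7, slack=9)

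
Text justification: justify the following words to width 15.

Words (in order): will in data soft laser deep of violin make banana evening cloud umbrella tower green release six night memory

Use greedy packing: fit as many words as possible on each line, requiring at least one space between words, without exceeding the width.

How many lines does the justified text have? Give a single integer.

Line 1: ['will', 'in', 'data'] (min_width=12, slack=3)
Line 2: ['soft', 'laser', 'deep'] (min_width=15, slack=0)
Line 3: ['of', 'violin', 'make'] (min_width=14, slack=1)
Line 4: ['banana', 'evening'] (min_width=14, slack=1)
Line 5: ['cloud', 'umbrella'] (min_width=14, slack=1)
Line 6: ['tower', 'green'] (min_width=11, slack=4)
Line 7: ['release', 'six'] (min_width=11, slack=4)
Line 8: ['night', 'memory'] (min_width=12, slack=3)
Total lines: 8

Answer: 8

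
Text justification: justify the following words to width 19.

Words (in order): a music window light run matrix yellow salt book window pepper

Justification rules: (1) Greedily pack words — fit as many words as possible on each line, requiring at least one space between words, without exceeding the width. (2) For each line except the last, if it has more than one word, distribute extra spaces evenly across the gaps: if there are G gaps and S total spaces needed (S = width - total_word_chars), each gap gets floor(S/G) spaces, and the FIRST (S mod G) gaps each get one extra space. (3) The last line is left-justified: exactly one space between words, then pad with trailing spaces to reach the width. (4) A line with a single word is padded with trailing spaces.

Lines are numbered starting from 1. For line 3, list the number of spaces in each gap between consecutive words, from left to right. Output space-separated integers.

Line 1: ['a', 'music', 'window'] (min_width=14, slack=5)
Line 2: ['light', 'run', 'matrix'] (min_width=16, slack=3)
Line 3: ['yellow', 'salt', 'book'] (min_width=16, slack=3)
Line 4: ['window', 'pepper'] (min_width=13, slack=6)

Answer: 3 2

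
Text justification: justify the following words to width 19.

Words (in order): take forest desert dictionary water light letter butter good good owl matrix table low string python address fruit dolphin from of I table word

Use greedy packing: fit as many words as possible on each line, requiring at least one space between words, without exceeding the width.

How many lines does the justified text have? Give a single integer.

Answer: 9

Derivation:
Line 1: ['take', 'forest', 'desert'] (min_width=18, slack=1)
Line 2: ['dictionary', 'water'] (min_width=16, slack=3)
Line 3: ['light', 'letter', 'butter'] (min_width=19, slack=0)
Line 4: ['good', 'good', 'owl'] (min_width=13, slack=6)
Line 5: ['matrix', 'table', 'low'] (min_width=16, slack=3)
Line 6: ['string', 'python'] (min_width=13, slack=6)
Line 7: ['address', 'fruit'] (min_width=13, slack=6)
Line 8: ['dolphin', 'from', 'of', 'I'] (min_width=17, slack=2)
Line 9: ['table', 'word'] (min_width=10, slack=9)
Total lines: 9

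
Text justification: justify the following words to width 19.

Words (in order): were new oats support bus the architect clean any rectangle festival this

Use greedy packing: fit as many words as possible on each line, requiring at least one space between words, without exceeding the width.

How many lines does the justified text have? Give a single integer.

Answer: 5

Derivation:
Line 1: ['were', 'new', 'oats'] (min_width=13, slack=6)
Line 2: ['support', 'bus', 'the'] (min_width=15, slack=4)
Line 3: ['architect', 'clean', 'any'] (min_width=19, slack=0)
Line 4: ['rectangle', 'festival'] (min_width=18, slack=1)
Line 5: ['this'] (min_width=4, slack=15)
Total lines: 5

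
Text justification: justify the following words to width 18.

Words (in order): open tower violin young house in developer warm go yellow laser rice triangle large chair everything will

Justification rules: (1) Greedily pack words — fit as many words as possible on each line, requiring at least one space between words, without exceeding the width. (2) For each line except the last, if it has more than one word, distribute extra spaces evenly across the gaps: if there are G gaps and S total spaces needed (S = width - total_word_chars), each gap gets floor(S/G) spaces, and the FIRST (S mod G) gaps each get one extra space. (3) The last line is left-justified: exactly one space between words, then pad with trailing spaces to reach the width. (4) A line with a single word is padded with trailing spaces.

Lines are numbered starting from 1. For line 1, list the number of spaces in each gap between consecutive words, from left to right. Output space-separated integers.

Answer: 2 1

Derivation:
Line 1: ['open', 'tower', 'violin'] (min_width=17, slack=1)
Line 2: ['young', 'house', 'in'] (min_width=14, slack=4)
Line 3: ['developer', 'warm', 'go'] (min_width=17, slack=1)
Line 4: ['yellow', 'laser', 'rice'] (min_width=17, slack=1)
Line 5: ['triangle', 'large'] (min_width=14, slack=4)
Line 6: ['chair', 'everything'] (min_width=16, slack=2)
Line 7: ['will'] (min_width=4, slack=14)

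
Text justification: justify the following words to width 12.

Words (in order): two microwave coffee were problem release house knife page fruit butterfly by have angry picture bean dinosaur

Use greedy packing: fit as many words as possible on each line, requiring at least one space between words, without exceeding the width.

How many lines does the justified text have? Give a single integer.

Line 1: ['two'] (min_width=3, slack=9)
Line 2: ['microwave'] (min_width=9, slack=3)
Line 3: ['coffee', 'were'] (min_width=11, slack=1)
Line 4: ['problem'] (min_width=7, slack=5)
Line 5: ['release'] (min_width=7, slack=5)
Line 6: ['house', 'knife'] (min_width=11, slack=1)
Line 7: ['page', 'fruit'] (min_width=10, slack=2)
Line 8: ['butterfly', 'by'] (min_width=12, slack=0)
Line 9: ['have', 'angry'] (min_width=10, slack=2)
Line 10: ['picture', 'bean'] (min_width=12, slack=0)
Line 11: ['dinosaur'] (min_width=8, slack=4)
Total lines: 11

Answer: 11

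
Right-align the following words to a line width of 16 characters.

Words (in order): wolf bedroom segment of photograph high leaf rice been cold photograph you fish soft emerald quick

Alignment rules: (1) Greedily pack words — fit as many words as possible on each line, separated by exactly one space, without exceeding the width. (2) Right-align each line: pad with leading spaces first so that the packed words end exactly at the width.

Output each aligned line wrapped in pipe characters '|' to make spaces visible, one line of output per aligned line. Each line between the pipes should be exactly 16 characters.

Line 1: ['wolf', 'bedroom'] (min_width=12, slack=4)
Line 2: ['segment', 'of'] (min_width=10, slack=6)
Line 3: ['photograph', 'high'] (min_width=15, slack=1)
Line 4: ['leaf', 'rice', 'been'] (min_width=14, slack=2)
Line 5: ['cold', 'photograph'] (min_width=15, slack=1)
Line 6: ['you', 'fish', 'soft'] (min_width=13, slack=3)
Line 7: ['emerald', 'quick'] (min_width=13, slack=3)

Answer: |    wolf bedroom|
|      segment of|
| photograph high|
|  leaf rice been|
| cold photograph|
|   you fish soft|
|   emerald quick|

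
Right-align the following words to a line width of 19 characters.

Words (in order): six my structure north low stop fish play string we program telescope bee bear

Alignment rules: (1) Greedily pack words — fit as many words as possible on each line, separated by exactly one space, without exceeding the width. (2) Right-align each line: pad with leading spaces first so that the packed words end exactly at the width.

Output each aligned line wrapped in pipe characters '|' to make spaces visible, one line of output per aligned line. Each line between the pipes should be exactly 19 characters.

Answer: |   six my structure|
|north low stop fish|
|     play string we|
|  program telescope|
|           bee bear|

Derivation:
Line 1: ['six', 'my', 'structure'] (min_width=16, slack=3)
Line 2: ['north', 'low', 'stop', 'fish'] (min_width=19, slack=0)
Line 3: ['play', 'string', 'we'] (min_width=14, slack=5)
Line 4: ['program', 'telescope'] (min_width=17, slack=2)
Line 5: ['bee', 'bear'] (min_width=8, slack=11)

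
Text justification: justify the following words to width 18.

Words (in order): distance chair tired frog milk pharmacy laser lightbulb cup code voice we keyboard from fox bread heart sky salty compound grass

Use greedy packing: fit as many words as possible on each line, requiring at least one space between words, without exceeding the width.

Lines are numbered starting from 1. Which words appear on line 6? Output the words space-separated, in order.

Line 1: ['distance', 'chair'] (min_width=14, slack=4)
Line 2: ['tired', 'frog', 'milk'] (min_width=15, slack=3)
Line 3: ['pharmacy', 'laser'] (min_width=14, slack=4)
Line 4: ['lightbulb', 'cup', 'code'] (min_width=18, slack=0)
Line 5: ['voice', 'we', 'keyboard'] (min_width=17, slack=1)
Line 6: ['from', 'fox', 'bread'] (min_width=14, slack=4)
Line 7: ['heart', 'sky', 'salty'] (min_width=15, slack=3)
Line 8: ['compound', 'grass'] (min_width=14, slack=4)

Answer: from fox bread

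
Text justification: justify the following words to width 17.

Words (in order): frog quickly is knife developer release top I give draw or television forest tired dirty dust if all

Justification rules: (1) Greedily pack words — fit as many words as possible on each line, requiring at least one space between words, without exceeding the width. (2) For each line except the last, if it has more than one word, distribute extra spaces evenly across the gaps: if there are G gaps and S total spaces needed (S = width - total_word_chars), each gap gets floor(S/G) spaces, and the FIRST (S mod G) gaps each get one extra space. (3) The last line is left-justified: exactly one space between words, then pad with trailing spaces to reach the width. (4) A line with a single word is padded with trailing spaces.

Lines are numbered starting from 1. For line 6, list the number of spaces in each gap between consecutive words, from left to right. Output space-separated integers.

Answer: 2 1

Derivation:
Line 1: ['frog', 'quickly', 'is'] (min_width=15, slack=2)
Line 2: ['knife', 'developer'] (min_width=15, slack=2)
Line 3: ['release', 'top', 'I'] (min_width=13, slack=4)
Line 4: ['give', 'draw', 'or'] (min_width=12, slack=5)
Line 5: ['television', 'forest'] (min_width=17, slack=0)
Line 6: ['tired', 'dirty', 'dust'] (min_width=16, slack=1)
Line 7: ['if', 'all'] (min_width=6, slack=11)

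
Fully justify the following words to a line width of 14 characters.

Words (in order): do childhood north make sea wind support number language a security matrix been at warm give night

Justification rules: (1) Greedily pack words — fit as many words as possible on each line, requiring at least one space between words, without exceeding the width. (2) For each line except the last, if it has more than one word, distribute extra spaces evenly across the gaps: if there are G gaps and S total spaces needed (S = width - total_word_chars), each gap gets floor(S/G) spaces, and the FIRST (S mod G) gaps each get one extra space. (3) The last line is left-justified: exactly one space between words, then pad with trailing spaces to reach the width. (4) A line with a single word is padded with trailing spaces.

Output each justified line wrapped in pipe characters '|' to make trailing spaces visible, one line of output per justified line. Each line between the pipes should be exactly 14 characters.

Line 1: ['do', 'childhood'] (min_width=12, slack=2)
Line 2: ['north', 'make', 'sea'] (min_width=14, slack=0)
Line 3: ['wind', 'support'] (min_width=12, slack=2)
Line 4: ['number'] (min_width=6, slack=8)
Line 5: ['language', 'a'] (min_width=10, slack=4)
Line 6: ['security'] (min_width=8, slack=6)
Line 7: ['matrix', 'been', 'at'] (min_width=14, slack=0)
Line 8: ['warm', 'give'] (min_width=9, slack=5)
Line 9: ['night'] (min_width=5, slack=9)

Answer: |do   childhood|
|north make sea|
|wind   support|
|number        |
|language     a|
|security      |
|matrix been at|
|warm      give|
|night         |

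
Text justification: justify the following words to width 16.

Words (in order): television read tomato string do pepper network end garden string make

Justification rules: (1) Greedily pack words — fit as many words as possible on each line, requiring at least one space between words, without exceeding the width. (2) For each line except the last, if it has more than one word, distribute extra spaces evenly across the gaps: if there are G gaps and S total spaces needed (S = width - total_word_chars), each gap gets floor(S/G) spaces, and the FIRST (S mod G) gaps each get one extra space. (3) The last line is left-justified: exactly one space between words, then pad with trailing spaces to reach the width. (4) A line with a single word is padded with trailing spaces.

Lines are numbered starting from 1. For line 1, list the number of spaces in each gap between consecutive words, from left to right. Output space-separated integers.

Answer: 2

Derivation:
Line 1: ['television', 'read'] (min_width=15, slack=1)
Line 2: ['tomato', 'string', 'do'] (min_width=16, slack=0)
Line 3: ['pepper', 'network'] (min_width=14, slack=2)
Line 4: ['end', 'garden'] (min_width=10, slack=6)
Line 5: ['string', 'make'] (min_width=11, slack=5)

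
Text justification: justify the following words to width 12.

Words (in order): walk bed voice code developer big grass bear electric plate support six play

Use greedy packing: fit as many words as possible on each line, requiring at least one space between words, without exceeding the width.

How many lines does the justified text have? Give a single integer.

Answer: 9

Derivation:
Line 1: ['walk', 'bed'] (min_width=8, slack=4)
Line 2: ['voice', 'code'] (min_width=10, slack=2)
Line 3: ['developer'] (min_width=9, slack=3)
Line 4: ['big', 'grass'] (min_width=9, slack=3)
Line 5: ['bear'] (min_width=4, slack=8)
Line 6: ['electric'] (min_width=8, slack=4)
Line 7: ['plate'] (min_width=5, slack=7)
Line 8: ['support', 'six'] (min_width=11, slack=1)
Line 9: ['play'] (min_width=4, slack=8)
Total lines: 9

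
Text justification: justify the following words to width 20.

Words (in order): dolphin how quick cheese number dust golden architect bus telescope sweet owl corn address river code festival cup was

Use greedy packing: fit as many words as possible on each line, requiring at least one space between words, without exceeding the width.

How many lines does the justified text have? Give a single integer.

Answer: 7

Derivation:
Line 1: ['dolphin', 'how', 'quick'] (min_width=17, slack=3)
Line 2: ['cheese', 'number', 'dust'] (min_width=18, slack=2)
Line 3: ['golden', 'architect', 'bus'] (min_width=20, slack=0)
Line 4: ['telescope', 'sweet', 'owl'] (min_width=19, slack=1)
Line 5: ['corn', 'address', 'river'] (min_width=18, slack=2)
Line 6: ['code', 'festival', 'cup'] (min_width=17, slack=3)
Line 7: ['was'] (min_width=3, slack=17)
Total lines: 7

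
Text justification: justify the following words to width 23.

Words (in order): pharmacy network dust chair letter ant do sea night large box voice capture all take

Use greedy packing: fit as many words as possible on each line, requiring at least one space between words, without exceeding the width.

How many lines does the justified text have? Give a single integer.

Line 1: ['pharmacy', 'network', 'dust'] (min_width=21, slack=2)
Line 2: ['chair', 'letter', 'ant', 'do', 'sea'] (min_width=23, slack=0)
Line 3: ['night', 'large', 'box', 'voice'] (min_width=21, slack=2)
Line 4: ['capture', 'all', 'take'] (min_width=16, slack=7)
Total lines: 4

Answer: 4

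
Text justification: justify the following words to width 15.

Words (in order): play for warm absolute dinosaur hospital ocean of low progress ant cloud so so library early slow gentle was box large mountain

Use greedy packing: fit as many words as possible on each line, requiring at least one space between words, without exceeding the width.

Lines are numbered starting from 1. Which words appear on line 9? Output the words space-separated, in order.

Line 1: ['play', 'for', 'warm'] (min_width=13, slack=2)
Line 2: ['absolute'] (min_width=8, slack=7)
Line 3: ['dinosaur'] (min_width=8, slack=7)
Line 4: ['hospital', 'ocean'] (min_width=14, slack=1)
Line 5: ['of', 'low', 'progress'] (min_width=15, slack=0)
Line 6: ['ant', 'cloud', 'so', 'so'] (min_width=15, slack=0)
Line 7: ['library', 'early'] (min_width=13, slack=2)
Line 8: ['slow', 'gentle', 'was'] (min_width=15, slack=0)
Line 9: ['box', 'large'] (min_width=9, slack=6)
Line 10: ['mountain'] (min_width=8, slack=7)

Answer: box large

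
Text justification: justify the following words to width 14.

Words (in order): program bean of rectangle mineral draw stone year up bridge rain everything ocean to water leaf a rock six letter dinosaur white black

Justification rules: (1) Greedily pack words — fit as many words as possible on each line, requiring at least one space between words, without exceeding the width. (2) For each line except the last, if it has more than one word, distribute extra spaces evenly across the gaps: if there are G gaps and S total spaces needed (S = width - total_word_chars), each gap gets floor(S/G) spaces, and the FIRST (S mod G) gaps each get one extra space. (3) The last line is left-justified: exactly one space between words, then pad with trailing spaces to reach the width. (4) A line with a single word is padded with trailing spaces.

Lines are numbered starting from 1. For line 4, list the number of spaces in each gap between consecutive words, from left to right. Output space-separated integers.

Answer: 2 1

Derivation:
Line 1: ['program', 'bean'] (min_width=12, slack=2)
Line 2: ['of', 'rectangle'] (min_width=12, slack=2)
Line 3: ['mineral', 'draw'] (min_width=12, slack=2)
Line 4: ['stone', 'year', 'up'] (min_width=13, slack=1)
Line 5: ['bridge', 'rain'] (min_width=11, slack=3)
Line 6: ['everything'] (min_width=10, slack=4)
Line 7: ['ocean', 'to', 'water'] (min_width=14, slack=0)
Line 8: ['leaf', 'a', 'rock'] (min_width=11, slack=3)
Line 9: ['six', 'letter'] (min_width=10, slack=4)
Line 10: ['dinosaur', 'white'] (min_width=14, slack=0)
Line 11: ['black'] (min_width=5, slack=9)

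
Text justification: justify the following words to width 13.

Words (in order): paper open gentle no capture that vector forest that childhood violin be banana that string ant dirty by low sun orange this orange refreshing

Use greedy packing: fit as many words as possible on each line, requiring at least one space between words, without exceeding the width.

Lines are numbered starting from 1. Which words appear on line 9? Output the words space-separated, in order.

Line 1: ['paper', 'open'] (min_width=10, slack=3)
Line 2: ['gentle', 'no'] (min_width=9, slack=4)
Line 3: ['capture', 'that'] (min_width=12, slack=1)
Line 4: ['vector', 'forest'] (min_width=13, slack=0)
Line 5: ['that'] (min_width=4, slack=9)
Line 6: ['childhood'] (min_width=9, slack=4)
Line 7: ['violin', 'be'] (min_width=9, slack=4)
Line 8: ['banana', 'that'] (min_width=11, slack=2)
Line 9: ['string', 'ant'] (min_width=10, slack=3)
Line 10: ['dirty', 'by', 'low'] (min_width=12, slack=1)
Line 11: ['sun', 'orange'] (min_width=10, slack=3)
Line 12: ['this', 'orange'] (min_width=11, slack=2)
Line 13: ['refreshing'] (min_width=10, slack=3)

Answer: string ant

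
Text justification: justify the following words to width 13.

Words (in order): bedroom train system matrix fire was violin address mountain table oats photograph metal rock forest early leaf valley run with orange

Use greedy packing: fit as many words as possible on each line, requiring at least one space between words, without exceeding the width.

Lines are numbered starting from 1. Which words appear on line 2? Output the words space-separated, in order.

Answer: system matrix

Derivation:
Line 1: ['bedroom', 'train'] (min_width=13, slack=0)
Line 2: ['system', 'matrix'] (min_width=13, slack=0)
Line 3: ['fire', 'was'] (min_width=8, slack=5)
Line 4: ['violin'] (min_width=6, slack=7)
Line 5: ['address'] (min_width=7, slack=6)
Line 6: ['mountain'] (min_width=8, slack=5)
Line 7: ['table', 'oats'] (min_width=10, slack=3)
Line 8: ['photograph'] (min_width=10, slack=3)
Line 9: ['metal', 'rock'] (min_width=10, slack=3)
Line 10: ['forest', 'early'] (min_width=12, slack=1)
Line 11: ['leaf', 'valley'] (min_width=11, slack=2)
Line 12: ['run', 'with'] (min_width=8, slack=5)
Line 13: ['orange'] (min_width=6, slack=7)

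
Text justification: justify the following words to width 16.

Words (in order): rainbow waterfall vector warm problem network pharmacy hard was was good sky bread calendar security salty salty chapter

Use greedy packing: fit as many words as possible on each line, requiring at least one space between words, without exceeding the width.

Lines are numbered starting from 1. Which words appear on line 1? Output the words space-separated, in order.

Line 1: ['rainbow'] (min_width=7, slack=9)
Line 2: ['waterfall', 'vector'] (min_width=16, slack=0)
Line 3: ['warm', 'problem'] (min_width=12, slack=4)
Line 4: ['network', 'pharmacy'] (min_width=16, slack=0)
Line 5: ['hard', 'was', 'was'] (min_width=12, slack=4)
Line 6: ['good', 'sky', 'bread'] (min_width=14, slack=2)
Line 7: ['calendar'] (min_width=8, slack=8)
Line 8: ['security', 'salty'] (min_width=14, slack=2)
Line 9: ['salty', 'chapter'] (min_width=13, slack=3)

Answer: rainbow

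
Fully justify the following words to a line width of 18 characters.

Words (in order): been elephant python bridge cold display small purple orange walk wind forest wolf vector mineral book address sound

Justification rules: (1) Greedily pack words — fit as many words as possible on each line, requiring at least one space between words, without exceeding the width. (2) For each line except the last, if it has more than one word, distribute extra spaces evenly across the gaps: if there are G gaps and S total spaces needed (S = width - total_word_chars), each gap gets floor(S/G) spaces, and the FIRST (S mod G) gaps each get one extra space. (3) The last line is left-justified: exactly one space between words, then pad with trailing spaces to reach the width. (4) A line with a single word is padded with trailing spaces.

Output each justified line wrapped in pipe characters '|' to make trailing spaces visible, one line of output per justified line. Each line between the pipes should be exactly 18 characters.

Answer: |been      elephant|
|python bridge cold|
|display      small|
|purple orange walk|
|wind  forest  wolf|
|vector     mineral|
|book address sound|

Derivation:
Line 1: ['been', 'elephant'] (min_width=13, slack=5)
Line 2: ['python', 'bridge', 'cold'] (min_width=18, slack=0)
Line 3: ['display', 'small'] (min_width=13, slack=5)
Line 4: ['purple', 'orange', 'walk'] (min_width=18, slack=0)
Line 5: ['wind', 'forest', 'wolf'] (min_width=16, slack=2)
Line 6: ['vector', 'mineral'] (min_width=14, slack=4)
Line 7: ['book', 'address', 'sound'] (min_width=18, slack=0)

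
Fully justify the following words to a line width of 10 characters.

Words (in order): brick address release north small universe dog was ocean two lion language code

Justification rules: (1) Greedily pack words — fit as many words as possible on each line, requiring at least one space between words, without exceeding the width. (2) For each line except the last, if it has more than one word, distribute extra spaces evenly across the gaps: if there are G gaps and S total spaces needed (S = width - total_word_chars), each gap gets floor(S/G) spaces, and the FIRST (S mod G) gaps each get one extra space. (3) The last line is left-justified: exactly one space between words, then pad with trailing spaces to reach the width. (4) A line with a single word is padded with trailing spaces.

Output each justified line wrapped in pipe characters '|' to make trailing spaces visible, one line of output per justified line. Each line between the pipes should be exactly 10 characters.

Line 1: ['brick'] (min_width=5, slack=5)
Line 2: ['address'] (min_width=7, slack=3)
Line 3: ['release'] (min_width=7, slack=3)
Line 4: ['north'] (min_width=5, slack=5)
Line 5: ['small'] (min_width=5, slack=5)
Line 6: ['universe'] (min_width=8, slack=2)
Line 7: ['dog', 'was'] (min_width=7, slack=3)
Line 8: ['ocean', 'two'] (min_width=9, slack=1)
Line 9: ['lion'] (min_width=4, slack=6)
Line 10: ['language'] (min_width=8, slack=2)
Line 11: ['code'] (min_width=4, slack=6)

Answer: |brick     |
|address   |
|release   |
|north     |
|small     |
|universe  |
|dog    was|
|ocean  two|
|lion      |
|language  |
|code      |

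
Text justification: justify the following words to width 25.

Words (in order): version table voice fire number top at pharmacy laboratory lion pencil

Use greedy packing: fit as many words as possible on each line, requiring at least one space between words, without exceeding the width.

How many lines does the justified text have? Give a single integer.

Answer: 3

Derivation:
Line 1: ['version', 'table', 'voice', 'fire'] (min_width=24, slack=1)
Line 2: ['number', 'top', 'at', 'pharmacy'] (min_width=22, slack=3)
Line 3: ['laboratory', 'lion', 'pencil'] (min_width=22, slack=3)
Total lines: 3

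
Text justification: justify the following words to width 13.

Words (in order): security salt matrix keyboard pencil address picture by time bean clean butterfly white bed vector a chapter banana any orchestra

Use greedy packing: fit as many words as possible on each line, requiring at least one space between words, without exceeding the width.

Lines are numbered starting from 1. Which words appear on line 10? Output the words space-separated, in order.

Line 1: ['security', 'salt'] (min_width=13, slack=0)
Line 2: ['matrix'] (min_width=6, slack=7)
Line 3: ['keyboard'] (min_width=8, slack=5)
Line 4: ['pencil'] (min_width=6, slack=7)
Line 5: ['address'] (min_width=7, slack=6)
Line 6: ['picture', 'by'] (min_width=10, slack=3)
Line 7: ['time', 'bean'] (min_width=9, slack=4)
Line 8: ['clean'] (min_width=5, slack=8)
Line 9: ['butterfly'] (min_width=9, slack=4)
Line 10: ['white', 'bed'] (min_width=9, slack=4)
Line 11: ['vector', 'a'] (min_width=8, slack=5)
Line 12: ['chapter'] (min_width=7, slack=6)
Line 13: ['banana', 'any'] (min_width=10, slack=3)
Line 14: ['orchestra'] (min_width=9, slack=4)

Answer: white bed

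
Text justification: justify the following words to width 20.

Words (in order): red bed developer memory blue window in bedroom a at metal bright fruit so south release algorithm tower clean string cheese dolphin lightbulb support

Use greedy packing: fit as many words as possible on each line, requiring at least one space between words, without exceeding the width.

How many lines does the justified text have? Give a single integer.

Line 1: ['red', 'bed', 'developer'] (min_width=17, slack=3)
Line 2: ['memory', 'blue', 'window'] (min_width=18, slack=2)
Line 3: ['in', 'bedroom', 'a', 'at'] (min_width=15, slack=5)
Line 4: ['metal', 'bright', 'fruit'] (min_width=18, slack=2)
Line 5: ['so', 'south', 'release'] (min_width=16, slack=4)
Line 6: ['algorithm', 'tower'] (min_width=15, slack=5)
Line 7: ['clean', 'string', 'cheese'] (min_width=19, slack=1)
Line 8: ['dolphin', 'lightbulb'] (min_width=17, slack=3)
Line 9: ['support'] (min_width=7, slack=13)
Total lines: 9

Answer: 9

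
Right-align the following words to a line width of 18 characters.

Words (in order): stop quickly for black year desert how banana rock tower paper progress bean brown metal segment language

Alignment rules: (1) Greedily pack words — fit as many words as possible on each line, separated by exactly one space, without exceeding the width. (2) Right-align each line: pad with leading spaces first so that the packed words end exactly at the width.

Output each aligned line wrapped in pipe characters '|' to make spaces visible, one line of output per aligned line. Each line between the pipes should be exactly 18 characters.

Answer: |  stop quickly for|
| black year desert|
|   how banana rock|
|       tower paper|
|     progress bean|
|       brown metal|
|  segment language|

Derivation:
Line 1: ['stop', 'quickly', 'for'] (min_width=16, slack=2)
Line 2: ['black', 'year', 'desert'] (min_width=17, slack=1)
Line 3: ['how', 'banana', 'rock'] (min_width=15, slack=3)
Line 4: ['tower', 'paper'] (min_width=11, slack=7)
Line 5: ['progress', 'bean'] (min_width=13, slack=5)
Line 6: ['brown', 'metal'] (min_width=11, slack=7)
Line 7: ['segment', 'language'] (min_width=16, slack=2)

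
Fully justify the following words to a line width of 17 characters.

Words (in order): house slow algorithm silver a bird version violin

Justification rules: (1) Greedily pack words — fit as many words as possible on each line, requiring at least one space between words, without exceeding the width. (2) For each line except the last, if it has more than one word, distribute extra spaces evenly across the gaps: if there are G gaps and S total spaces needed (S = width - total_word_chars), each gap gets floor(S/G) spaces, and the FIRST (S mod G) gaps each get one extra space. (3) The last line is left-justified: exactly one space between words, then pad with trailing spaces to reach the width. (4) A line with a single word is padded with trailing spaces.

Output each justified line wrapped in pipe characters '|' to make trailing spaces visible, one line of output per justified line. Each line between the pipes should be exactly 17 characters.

Answer: |house        slow|
|algorithm  silver|
|a   bird  version|
|violin           |

Derivation:
Line 1: ['house', 'slow'] (min_width=10, slack=7)
Line 2: ['algorithm', 'silver'] (min_width=16, slack=1)
Line 3: ['a', 'bird', 'version'] (min_width=14, slack=3)
Line 4: ['violin'] (min_width=6, slack=11)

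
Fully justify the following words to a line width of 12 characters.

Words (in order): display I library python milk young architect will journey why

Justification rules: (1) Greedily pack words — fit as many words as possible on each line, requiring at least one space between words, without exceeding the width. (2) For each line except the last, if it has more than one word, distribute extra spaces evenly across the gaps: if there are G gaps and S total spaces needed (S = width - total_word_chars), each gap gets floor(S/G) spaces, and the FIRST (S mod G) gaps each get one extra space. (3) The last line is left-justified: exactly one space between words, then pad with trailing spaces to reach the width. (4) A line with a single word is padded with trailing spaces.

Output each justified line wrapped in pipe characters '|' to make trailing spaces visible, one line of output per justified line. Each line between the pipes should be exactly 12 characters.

Line 1: ['display', 'I'] (min_width=9, slack=3)
Line 2: ['library'] (min_width=7, slack=5)
Line 3: ['python', 'milk'] (min_width=11, slack=1)
Line 4: ['young'] (min_width=5, slack=7)
Line 5: ['architect'] (min_width=9, slack=3)
Line 6: ['will', 'journey'] (min_width=12, slack=0)
Line 7: ['why'] (min_width=3, slack=9)

Answer: |display    I|
|library     |
|python  milk|
|young       |
|architect   |
|will journey|
|why         |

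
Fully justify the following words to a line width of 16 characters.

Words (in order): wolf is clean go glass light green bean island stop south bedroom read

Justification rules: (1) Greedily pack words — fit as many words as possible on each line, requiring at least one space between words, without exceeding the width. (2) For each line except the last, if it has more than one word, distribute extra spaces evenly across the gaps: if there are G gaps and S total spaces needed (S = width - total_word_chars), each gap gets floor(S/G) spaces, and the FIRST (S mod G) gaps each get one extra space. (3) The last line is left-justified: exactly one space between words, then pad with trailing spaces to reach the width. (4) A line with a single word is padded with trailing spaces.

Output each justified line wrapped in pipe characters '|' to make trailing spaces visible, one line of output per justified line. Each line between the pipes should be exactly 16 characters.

Line 1: ['wolf', 'is', 'clean', 'go'] (min_width=16, slack=0)
Line 2: ['glass', 'light'] (min_width=11, slack=5)
Line 3: ['green', 'bean'] (min_width=10, slack=6)
Line 4: ['island', 'stop'] (min_width=11, slack=5)
Line 5: ['south', 'bedroom'] (min_width=13, slack=3)
Line 6: ['read'] (min_width=4, slack=12)

Answer: |wolf is clean go|
|glass      light|
|green       bean|
|island      stop|
|south    bedroom|
|read            |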